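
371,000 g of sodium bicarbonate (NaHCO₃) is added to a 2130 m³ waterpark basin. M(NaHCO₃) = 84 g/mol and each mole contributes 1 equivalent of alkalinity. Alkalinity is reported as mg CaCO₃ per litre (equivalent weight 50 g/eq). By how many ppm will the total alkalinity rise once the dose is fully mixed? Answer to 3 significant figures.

Volume: 2130 m³ = 2,130,000 L.
Moles of NaHCO₃: 371,000 g ÷ 84 g/mol = 4417 mol → 4417 eq of alkalinity.
As CaCO₃: 4417 eq × 50 g/eq = 220,800 g.
Rise: 220,800 g / 2,130,000 L × 1000 = 103.7 mg/L.

104 ppm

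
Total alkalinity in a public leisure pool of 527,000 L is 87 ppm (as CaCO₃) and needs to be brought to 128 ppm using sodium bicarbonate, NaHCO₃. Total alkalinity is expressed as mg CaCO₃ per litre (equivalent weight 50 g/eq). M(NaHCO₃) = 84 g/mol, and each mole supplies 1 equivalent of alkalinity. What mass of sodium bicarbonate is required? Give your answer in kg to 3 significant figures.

Alkalinity to add: (128 − 87) = 41 mg/L as CaCO₃ × 527,000 L = 21,610 g as CaCO₃.
Equivalents: 21,610 g ÷ 50 g/eq = 432.1 eq.
NaHCO₃ supplies 1 eq per mole → 432.1 mol.
Mass: 432.1 mol × 84 g/mol = 36,300 g.

36.3 kg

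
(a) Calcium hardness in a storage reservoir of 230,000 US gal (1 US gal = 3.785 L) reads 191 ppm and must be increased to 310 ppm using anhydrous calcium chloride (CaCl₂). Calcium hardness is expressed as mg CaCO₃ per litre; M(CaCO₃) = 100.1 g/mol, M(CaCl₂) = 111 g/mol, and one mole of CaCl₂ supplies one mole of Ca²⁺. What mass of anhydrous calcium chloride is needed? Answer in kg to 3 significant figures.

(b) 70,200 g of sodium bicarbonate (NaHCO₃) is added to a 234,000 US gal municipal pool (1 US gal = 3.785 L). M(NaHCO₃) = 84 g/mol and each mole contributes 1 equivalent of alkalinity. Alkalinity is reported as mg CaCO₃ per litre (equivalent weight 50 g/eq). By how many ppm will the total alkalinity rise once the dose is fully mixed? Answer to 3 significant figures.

(a) 115 kg; (b) 47.2 ppm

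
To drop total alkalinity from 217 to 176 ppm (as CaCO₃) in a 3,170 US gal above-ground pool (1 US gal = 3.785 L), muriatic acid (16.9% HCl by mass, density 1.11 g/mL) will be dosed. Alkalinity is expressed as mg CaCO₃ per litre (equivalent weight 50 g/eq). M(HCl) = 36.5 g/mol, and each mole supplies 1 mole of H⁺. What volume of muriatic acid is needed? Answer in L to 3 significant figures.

1.91 L

Volume: 3,170 US gal × 3.785 L/gal = 11,998 L.
Alkalinity to neutralize: (217 − 176) = 41 mg/L as CaCO₃ × 11,998 L = 491.9 g as CaCO₃.
Equivalents of H⁺ required: 491.9 ÷ 50 g/eq = 9.839 eq = 9.839 mol HCl.
Mass of HCl: 9.839 × 36.5 = 359.1 g.
Mass of 16.9% solution: 359.1 / 0.169 = 2125 g.
Volume: 2125 g ÷ 1.11 g/mL = 1914 mL.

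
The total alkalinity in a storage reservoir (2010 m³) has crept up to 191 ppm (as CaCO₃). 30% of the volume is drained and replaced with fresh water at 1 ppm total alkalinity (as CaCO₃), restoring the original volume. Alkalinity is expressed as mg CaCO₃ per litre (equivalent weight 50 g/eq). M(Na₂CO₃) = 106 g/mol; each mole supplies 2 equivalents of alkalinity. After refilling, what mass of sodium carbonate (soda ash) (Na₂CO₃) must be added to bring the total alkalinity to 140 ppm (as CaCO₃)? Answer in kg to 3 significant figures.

Volume: 2010 m³ = 2,010,000 L.
After draining 30% and refilling: 191 × 0.70 + 1 × 0.30 = 134 ppm.
Deficit to target: 140 − 134 = 6 mg/L.
As CaCO₃: 6 mg/L × 2,010,000 L = 12,060 g; ÷ 50 g/eq ÷ 2 = 120.6 mol Na₂CO₃.
Mass: 120.6 × 106 = 12,780 g.

12.8 kg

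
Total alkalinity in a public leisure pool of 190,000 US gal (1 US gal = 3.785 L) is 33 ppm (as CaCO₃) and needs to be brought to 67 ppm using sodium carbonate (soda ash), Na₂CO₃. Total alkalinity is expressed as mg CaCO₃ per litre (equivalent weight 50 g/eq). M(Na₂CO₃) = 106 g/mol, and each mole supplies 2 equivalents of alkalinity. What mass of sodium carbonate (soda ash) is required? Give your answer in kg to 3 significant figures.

25.9 kg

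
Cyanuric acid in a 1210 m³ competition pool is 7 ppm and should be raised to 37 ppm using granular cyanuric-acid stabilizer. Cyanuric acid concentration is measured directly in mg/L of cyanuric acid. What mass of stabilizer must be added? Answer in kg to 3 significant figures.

36.3 kg

Volume: 1210 m³ = 1,210,000 L.
CYA to add: (37 − 7) = 30 mg/L × 1,210,000 L = 36,300 g cyanuric acid.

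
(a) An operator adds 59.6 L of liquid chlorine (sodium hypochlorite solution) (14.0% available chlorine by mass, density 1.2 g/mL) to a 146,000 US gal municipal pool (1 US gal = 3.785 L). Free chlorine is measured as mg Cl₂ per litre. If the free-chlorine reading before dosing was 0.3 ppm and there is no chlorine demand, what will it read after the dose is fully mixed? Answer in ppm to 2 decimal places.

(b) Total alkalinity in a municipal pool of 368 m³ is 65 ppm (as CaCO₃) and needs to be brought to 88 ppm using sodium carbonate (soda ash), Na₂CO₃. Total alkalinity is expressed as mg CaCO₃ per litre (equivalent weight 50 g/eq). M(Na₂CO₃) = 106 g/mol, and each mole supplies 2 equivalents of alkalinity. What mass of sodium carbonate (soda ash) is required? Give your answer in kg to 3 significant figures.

(a) 18.42 ppm; (b) 8.97 kg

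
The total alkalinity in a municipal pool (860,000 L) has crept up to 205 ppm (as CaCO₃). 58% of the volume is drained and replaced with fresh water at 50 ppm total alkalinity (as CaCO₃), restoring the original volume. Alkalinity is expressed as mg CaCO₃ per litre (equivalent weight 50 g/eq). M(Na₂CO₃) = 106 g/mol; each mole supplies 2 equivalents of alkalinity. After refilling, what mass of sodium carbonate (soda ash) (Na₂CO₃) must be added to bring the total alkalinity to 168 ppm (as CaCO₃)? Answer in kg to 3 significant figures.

After draining 58% and refilling: 205 × 0.42 + 50 × 0.58 = 115.1 ppm.
Deficit to target: 168 − 115.1 = 52.9 mg/L.
As CaCO₃: 52.9 mg/L × 860,000 L = 45,490 g; ÷ 50 g/eq ÷ 2 = 454.9 mol Na₂CO₃.
Mass: 454.9 × 106 = 48,220 g.

48.2 kg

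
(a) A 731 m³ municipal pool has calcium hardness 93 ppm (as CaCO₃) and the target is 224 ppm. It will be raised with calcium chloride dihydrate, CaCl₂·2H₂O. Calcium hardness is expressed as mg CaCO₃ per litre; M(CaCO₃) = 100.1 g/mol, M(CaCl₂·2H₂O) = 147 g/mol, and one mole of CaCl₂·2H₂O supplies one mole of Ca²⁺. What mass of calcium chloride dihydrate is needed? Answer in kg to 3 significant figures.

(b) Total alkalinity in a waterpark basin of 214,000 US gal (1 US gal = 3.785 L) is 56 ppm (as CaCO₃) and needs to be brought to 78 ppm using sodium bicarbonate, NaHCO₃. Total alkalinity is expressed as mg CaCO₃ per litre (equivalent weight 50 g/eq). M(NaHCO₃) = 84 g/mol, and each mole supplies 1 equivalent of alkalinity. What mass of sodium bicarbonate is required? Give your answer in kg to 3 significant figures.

(a) 141 kg; (b) 29.9 kg

(a) Volume: 731 m³ = 731,000 L.
(a) Hardness to add: (224 − 93) = 131 mg/L as CaCO₃ × 731,000 L = 95,760 g as CaCO₃.
(a) Moles of Ca²⁺ (1 mol Ca²⁺ ≡ 1 mol CaCO₃): 95,760 / 100.1 g/mol = 956.7 mol.
(a) Mass of CaCl₂·2H₂O: 956.7 × 147 = 140,600 g.

(b) Volume: 214,000 US gal × 3.785 L/gal = 809,990 L.
(b) Alkalinity to add: (78 − 56) = 22 mg/L as CaCO₃ × 809,990 L = 17,820 g as CaCO₃.
(b) Equivalents: 17,820 g ÷ 50 g/eq = 356.4 eq.
(b) NaHCO₃ supplies 1 eq per mole → 356.4 mol.
(b) Mass: 356.4 mol × 84 g/mol = 29,940 g.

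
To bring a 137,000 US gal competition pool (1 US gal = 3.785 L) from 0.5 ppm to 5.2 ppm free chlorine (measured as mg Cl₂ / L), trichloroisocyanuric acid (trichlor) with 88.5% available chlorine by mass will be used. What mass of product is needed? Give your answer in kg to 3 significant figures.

2.75 kg

Volume: 137,000 US gal × 3.785 L/gal = 518,545 L.
Chlorine deficit: 5.2 − 0.5 = 4.7 ppm = 4.7 mg/L as Cl₂.
Cl₂ equivalent needed: 4.7 mg/L × 518,545 L = 2,437,000 mg = 2437 g.
Product at 88.5% available chlorine: 2437 / 0.885 = 2754 g.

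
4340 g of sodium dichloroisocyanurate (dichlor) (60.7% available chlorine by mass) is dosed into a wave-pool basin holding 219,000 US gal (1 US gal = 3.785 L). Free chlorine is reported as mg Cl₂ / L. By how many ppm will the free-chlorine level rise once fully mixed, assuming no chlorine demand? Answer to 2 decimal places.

Volume: 219,000 US gal × 3.785 L/gal = 828,915 L.
Available chlorine delivered: 4340 g × 0.607 = 2634 g as Cl₂.
Concentration rise: 2634 g / 828,915 L = 3.178 mg/L = 3.18 ppm.

3.18 ppm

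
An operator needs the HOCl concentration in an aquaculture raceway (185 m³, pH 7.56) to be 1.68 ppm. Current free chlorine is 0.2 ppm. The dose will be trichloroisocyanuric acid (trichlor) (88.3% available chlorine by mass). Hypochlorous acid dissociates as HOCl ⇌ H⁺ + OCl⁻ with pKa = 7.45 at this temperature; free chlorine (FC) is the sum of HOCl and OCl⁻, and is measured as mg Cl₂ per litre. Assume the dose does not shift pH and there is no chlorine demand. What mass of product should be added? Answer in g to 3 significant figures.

Volume: 185 m³ = 185,000 L.
[OCl⁻]/[HOCl] = 10^(pH − pKa) = 10^(7.56 − 7.45) = 1.288; fraction as HOCl = 1/(1 + 1.288) = 0.437.
Free chlorine required for 1.68 ppm HOCl: 1.68 / 0.437 = 3.844 ppm.
FC to add: 3.844 − 0.2 = 3.644 mg/L as Cl₂.
Cl₂ equivalent: 3.644 mg/L × 185,000 L = 674.2 g.
Product at 88.3% available Cl: 674.2 / 0.883 = 763.5 g.

764 g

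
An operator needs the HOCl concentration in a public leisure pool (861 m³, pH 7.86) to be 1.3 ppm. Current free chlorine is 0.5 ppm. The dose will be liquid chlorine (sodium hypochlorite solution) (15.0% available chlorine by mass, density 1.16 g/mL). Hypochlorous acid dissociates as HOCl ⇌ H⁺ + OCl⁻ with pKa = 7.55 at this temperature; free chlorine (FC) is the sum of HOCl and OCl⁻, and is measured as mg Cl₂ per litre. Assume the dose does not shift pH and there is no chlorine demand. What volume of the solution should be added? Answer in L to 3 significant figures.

17.1 L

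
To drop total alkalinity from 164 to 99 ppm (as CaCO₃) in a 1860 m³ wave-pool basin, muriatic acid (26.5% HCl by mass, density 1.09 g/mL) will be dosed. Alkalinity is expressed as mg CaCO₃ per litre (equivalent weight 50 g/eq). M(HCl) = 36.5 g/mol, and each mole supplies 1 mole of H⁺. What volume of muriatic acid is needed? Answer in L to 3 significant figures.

Volume: 1860 m³ = 1,860,000 L.
Alkalinity to neutralize: (164 − 99) = 65 mg/L as CaCO₃ × 1,860,000 L = 120,900 g as CaCO₃.
Equivalents of H⁺ required: 120,900 ÷ 50 g/eq = 2418 eq = 2418 mol HCl.
Mass of HCl: 2418 × 36.5 = 88,260 g.
Mass of 26.5% solution: 88,260 / 0.265 = 333,000 g.
Volume: 333,000 g ÷ 1.09 g/mL = 305,500 mL.

306 L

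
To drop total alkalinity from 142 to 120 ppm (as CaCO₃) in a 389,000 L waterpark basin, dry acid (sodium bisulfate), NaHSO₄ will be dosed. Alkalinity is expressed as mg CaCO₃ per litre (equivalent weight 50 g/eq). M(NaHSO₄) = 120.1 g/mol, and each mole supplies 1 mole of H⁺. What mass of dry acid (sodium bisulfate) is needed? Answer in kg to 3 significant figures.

Alkalinity to neutralize: (142 − 120) = 22 mg/L as CaCO₃ × 389,000 L = 8558 g as CaCO₃.
Equivalents of H⁺ required: 8558 ÷ 50 g/eq = 171.2 eq = 171.2 mol NaHSO₄.
Mass of NaHSO₄: 171.2 × 120.1 = 20,560 g.

20.6 kg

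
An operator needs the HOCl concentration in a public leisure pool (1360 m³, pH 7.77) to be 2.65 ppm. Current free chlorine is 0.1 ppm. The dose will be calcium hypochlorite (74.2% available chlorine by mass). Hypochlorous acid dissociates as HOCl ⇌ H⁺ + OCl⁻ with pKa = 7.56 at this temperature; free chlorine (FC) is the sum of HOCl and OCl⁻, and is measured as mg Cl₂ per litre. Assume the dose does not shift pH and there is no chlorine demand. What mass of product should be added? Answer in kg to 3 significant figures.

12.6 kg

Volume: 1360 m³ = 1,360,000 L.
[OCl⁻]/[HOCl] = 10^(pH − pKa) = 10^(7.77 − 7.56) = 1.622; fraction as HOCl = 1/(1 + 1.622) = 0.3814.
Free chlorine required for 2.65 ppm HOCl: 2.65 / 0.3814 = 6.948 ppm.
FC to add: 6.948 − 0.1 = 6.848 mg/L as Cl₂.
Cl₂ equivalent: 6.848 mg/L × 1,360,000 L = 9313 g.
Product at 74.2% available Cl: 9313 / 0.742 = 12,550 g.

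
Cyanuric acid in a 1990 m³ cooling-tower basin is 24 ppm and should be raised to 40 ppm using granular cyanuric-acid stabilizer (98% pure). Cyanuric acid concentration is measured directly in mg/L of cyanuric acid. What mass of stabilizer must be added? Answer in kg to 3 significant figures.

32.5 kg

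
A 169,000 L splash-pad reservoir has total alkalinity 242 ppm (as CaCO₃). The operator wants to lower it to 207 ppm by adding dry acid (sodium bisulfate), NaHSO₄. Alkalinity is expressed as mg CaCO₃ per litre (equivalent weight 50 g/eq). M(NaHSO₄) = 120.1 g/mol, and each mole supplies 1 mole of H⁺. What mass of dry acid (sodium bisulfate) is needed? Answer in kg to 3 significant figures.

14.2 kg

Alkalinity to neutralize: (242 − 207) = 35 mg/L as CaCO₃ × 169,000 L = 5915 g as CaCO₃.
Equivalents of H⁺ required: 5915 ÷ 50 g/eq = 118.3 eq = 118.3 mol NaHSO₄.
Mass of NaHSO₄: 118.3 × 120.1 = 14,210 g.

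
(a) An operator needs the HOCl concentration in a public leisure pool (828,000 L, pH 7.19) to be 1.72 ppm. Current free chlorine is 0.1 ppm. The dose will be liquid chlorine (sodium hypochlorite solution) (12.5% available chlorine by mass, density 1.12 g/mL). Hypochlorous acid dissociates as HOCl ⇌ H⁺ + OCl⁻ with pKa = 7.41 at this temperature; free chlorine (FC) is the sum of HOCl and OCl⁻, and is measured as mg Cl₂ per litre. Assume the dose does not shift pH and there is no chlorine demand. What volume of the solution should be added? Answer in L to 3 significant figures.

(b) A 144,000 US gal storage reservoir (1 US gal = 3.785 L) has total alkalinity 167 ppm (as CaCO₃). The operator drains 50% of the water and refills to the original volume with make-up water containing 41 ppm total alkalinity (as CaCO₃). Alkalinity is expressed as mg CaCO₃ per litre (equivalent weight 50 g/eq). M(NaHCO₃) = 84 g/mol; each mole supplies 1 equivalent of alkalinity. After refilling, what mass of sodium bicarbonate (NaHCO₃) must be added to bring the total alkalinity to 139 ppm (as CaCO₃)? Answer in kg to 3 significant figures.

(a) [OCl⁻]/[HOCl] = 10^(pH − pKa) = 10^(7.19 − 7.41) = 0.6026; fraction as HOCl = 1/(1 + 0.6026) = 0.624.
(a) Free chlorine required for 1.72 ppm HOCl: 1.72 / 0.624 = 2.756 ppm.
(a) FC to add: 2.756 − 0.1 = 2.656 mg/L as Cl₂.
(a) Cl₂ equivalent: 2.656 mg/L × 828,000 L = 2200 g.
(a) Product at 12.5% available Cl: 2200 / 0.125 = 17,600 g.
(a) Volume: 17,600 g ÷ 1.12 g/mL = 15,710 mL.

(b) Volume: 144,000 US gal × 3.785 L/gal = 545,040 L.
(b) After draining 50% and refilling: 167 × 0.50 + 41 × 0.50 = 104 ppm.
(b) Deficit to target: 139 − 104 = 35 mg/L.
(b) As CaCO₃: 35 mg/L × 545,040 L = 19,080 g; ÷ 50 g/eq ÷ 1 = 381.5 mol NaHCO₃.
(b) Mass: 381.5 × 84 = 32,050 g.

(a) 15.7 L; (b) 32.0 kg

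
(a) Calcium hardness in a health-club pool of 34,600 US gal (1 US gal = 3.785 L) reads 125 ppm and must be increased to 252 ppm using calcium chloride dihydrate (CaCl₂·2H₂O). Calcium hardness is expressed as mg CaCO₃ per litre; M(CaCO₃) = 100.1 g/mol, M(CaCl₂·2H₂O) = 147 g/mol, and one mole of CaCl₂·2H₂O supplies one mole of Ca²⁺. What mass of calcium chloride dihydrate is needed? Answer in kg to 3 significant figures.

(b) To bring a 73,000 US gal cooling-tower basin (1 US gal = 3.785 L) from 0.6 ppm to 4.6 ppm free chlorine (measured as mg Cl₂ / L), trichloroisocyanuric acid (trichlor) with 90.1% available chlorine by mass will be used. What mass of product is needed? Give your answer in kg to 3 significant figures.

(a) Volume: 34,600 US gal × 3.785 L/gal = 130,961 L.
(a) Hardness to add: (252 − 125) = 127 mg/L as CaCO₃ × 130,961 L = 16,630 g as CaCO₃.
(a) Moles of Ca²⁺ (1 mol Ca²⁺ ≡ 1 mol CaCO₃): 16,630 / 100.1 g/mol = 166.2 mol.
(a) Mass of CaCl₂·2H₂O: 166.2 × 147 = 24,420 g.

(b) Volume: 73,000 US gal × 3.785 L/gal = 276,305 L.
(b) Chlorine deficit: 4.6 − 0.6 = 4 ppm = 4 mg/L as Cl₂.
(b) Cl₂ equivalent needed: 4 mg/L × 276,305 L = 1,105,000 mg = 1105 g.
(b) Product at 90.1% available chlorine: 1105 / 0.901 = 1227 g.

(a) 24.4 kg; (b) 1.23 kg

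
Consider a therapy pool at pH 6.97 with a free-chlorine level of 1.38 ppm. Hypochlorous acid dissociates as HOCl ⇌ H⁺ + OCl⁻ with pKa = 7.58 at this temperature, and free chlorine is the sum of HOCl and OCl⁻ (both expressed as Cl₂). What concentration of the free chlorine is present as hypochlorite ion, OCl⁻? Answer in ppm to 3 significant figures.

0.272 ppm

[OCl⁻]/[HOCl] = 10^(pH − pKa) = 10^(6.97 − 7.58) = 10^-0.61 = 0.2455.
Fraction as HOCl = 1 / (1 + 0.2455) = 0.8029.
OCl⁻ = (1 − 0.8029) × 1.38 ppm = 0.272 ppm.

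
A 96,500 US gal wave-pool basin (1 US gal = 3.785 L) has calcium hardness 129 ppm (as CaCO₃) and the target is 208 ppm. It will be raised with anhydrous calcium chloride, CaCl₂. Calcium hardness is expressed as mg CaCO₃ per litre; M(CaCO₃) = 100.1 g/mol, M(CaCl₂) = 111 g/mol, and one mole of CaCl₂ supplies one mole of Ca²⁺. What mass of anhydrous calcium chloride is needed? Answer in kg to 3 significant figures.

32.0 kg

Volume: 96,500 US gal × 3.785 L/gal = 365,252 L.
Hardness to add: (208 − 129) = 79 mg/L as CaCO₃ × 365,252 L = 28,850 g as CaCO₃.
Moles of Ca²⁺ (1 mol Ca²⁺ ≡ 1 mol CaCO₃): 28,850 / 100.1 g/mol = 288.3 mol.
Mass of CaCl₂: 288.3 × 111 = 32,000 g.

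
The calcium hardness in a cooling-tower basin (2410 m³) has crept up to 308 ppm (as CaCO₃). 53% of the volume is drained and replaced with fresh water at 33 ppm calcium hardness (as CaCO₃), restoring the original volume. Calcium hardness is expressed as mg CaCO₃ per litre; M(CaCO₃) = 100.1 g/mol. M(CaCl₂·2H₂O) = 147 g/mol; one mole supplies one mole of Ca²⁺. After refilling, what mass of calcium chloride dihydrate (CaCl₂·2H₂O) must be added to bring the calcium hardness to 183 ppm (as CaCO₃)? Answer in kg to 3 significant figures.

73.4 kg

Volume: 2410 m³ = 2,410,000 L.
After draining 53% and refilling: 308 × 0.47 + 33 × 0.53 = 162.25 ppm.
Deficit to target: 183 − 162.25 = 20.75 mg/L.
As CaCO₃: 20.75 mg/L × 2,410,000 L = 50,010 g; ÷ 100.1 = 499.6 mol Ca²⁺.
Mass: 499.6 × 147 = 73,440 g.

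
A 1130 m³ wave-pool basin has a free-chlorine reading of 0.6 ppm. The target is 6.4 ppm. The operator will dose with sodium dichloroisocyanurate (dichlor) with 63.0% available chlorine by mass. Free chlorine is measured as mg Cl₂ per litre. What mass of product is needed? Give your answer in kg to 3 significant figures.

Volume: 1130 m³ = 1,130,000 L.
Chlorine deficit: 6.4 − 0.6 = 5.8 ppm = 5.8 mg/L as Cl₂.
Cl₂ equivalent needed: 5.8 mg/L × 1,130,000 L = 6,554,000 mg = 6554 g.
Product at 63.0% available chlorine: 6554 / 0.63 = 10,400 g.

10.4 kg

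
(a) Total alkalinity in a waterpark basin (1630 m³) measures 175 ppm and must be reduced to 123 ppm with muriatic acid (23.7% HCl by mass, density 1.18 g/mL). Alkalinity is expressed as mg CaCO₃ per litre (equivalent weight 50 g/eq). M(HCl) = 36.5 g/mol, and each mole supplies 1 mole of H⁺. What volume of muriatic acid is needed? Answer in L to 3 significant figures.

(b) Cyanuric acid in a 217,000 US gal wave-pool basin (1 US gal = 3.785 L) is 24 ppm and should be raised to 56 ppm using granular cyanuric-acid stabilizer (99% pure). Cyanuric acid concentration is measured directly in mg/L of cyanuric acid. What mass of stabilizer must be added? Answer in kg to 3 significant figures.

(a) 221 L; (b) 26.5 kg

(a) Volume: 1630 m³ = 1,630,000 L.
(a) Alkalinity to neutralize: (175 − 123) = 52 mg/L as CaCO₃ × 1,630,000 L = 84,760 g as CaCO₃.
(a) Equivalents of H⁺ required: 84,760 ÷ 50 g/eq = 1695 eq = 1695 mol HCl.
(a) Mass of HCl: 1695 × 36.5 = 61,870 g.
(a) Mass of 23.7% solution: 61,870 / 0.237 = 261,100 g.
(a) Volume: 261,100 g ÷ 1.18 g/mL = 221,300 mL.

(b) Volume: 217,000 US gal × 3.785 L/gal = 821,345 L.
(b) CYA to add: (56 − 24) = 32 mg/L × 821,345 L = 26,280 g cyanuric acid.
(b) At 99% purity: 26,280 / 0.99 = 26,550 g product.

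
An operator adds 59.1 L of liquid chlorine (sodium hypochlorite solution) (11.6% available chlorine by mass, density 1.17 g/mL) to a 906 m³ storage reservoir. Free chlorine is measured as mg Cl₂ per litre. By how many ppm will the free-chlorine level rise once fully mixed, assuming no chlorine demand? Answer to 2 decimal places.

8.85 ppm

Volume: 906 m³ = 906,000 L.
Mass of solution: 59.1 L × 1000 mL/L × 1.17 g/mL = 69,150 g.
Available chlorine delivered: 69,150 g × 0.116 = 8021 g as Cl₂.
Concentration rise: 8021 g / 906,000 L = 8.853 mg/L = 8.85 ppm.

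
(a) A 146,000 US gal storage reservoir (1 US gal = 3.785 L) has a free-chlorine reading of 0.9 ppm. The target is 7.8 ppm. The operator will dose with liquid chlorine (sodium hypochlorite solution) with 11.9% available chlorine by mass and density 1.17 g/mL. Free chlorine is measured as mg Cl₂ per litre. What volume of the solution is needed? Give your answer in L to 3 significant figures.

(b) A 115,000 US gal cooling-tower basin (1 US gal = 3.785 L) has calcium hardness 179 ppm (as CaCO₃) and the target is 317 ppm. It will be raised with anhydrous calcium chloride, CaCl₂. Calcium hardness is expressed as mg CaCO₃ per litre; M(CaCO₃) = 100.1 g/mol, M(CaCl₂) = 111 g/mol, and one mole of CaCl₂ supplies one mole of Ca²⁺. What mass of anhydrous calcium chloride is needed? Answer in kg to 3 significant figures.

(a) Volume: 146,000 US gal × 3.785 L/gal = 552,610 L.
(a) Chlorine deficit: 7.8 − 0.9 = 6.9 ppm = 6.9 mg/L as Cl₂.
(a) Cl₂ equivalent needed: 6.9 mg/L × 552,610 L = 3,813,000 mg = 3813 g.
(a) Product at 11.9% available chlorine: 3813 / 0.119 = 32,040 g.
(a) Volume at density 1.17 g/mL: 32,040 g ÷ 1.17 g/mL = 27,390 mL.

(b) Volume: 115,000 US gal × 3.785 L/gal = 435,275 L.
(b) Hardness to add: (317 − 179) = 138 mg/L as CaCO₃ × 435,275 L = 60,070 g as CaCO₃.
(b) Moles of Ca²⁺ (1 mol Ca²⁺ ≡ 1 mol CaCO₃): 60,070 / 100.1 g/mol = 600.1 mol.
(b) Mass of CaCl₂: 600.1 × 111 = 66,610 g.

(a) 27.4 L; (b) 66.6 kg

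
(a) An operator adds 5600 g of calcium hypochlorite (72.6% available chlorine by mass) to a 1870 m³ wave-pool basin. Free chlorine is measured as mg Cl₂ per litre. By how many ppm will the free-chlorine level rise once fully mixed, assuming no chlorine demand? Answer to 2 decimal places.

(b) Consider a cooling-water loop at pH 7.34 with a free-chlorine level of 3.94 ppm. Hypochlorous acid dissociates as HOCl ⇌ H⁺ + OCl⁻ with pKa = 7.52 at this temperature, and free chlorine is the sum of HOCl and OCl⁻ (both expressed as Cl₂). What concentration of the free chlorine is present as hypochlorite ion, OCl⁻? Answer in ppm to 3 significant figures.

(a) 2.17 ppm; (b) 1.57 ppm

(a) Volume: 1870 m³ = 1,870,000 L.
(a) Available chlorine delivered: 5600 g × 0.726 = 4066 g as Cl₂.
(a) Concentration rise: 4066 g / 1,870,000 L = 2.174 mg/L = 2.17 ppm.

(b) [OCl⁻]/[HOCl] = 10^(pH − pKa) = 10^(7.34 − 7.52) = 10^-0.18 = 0.6607.
(b) Fraction as HOCl = 1 / (1 + 0.6607) = 0.6022.
(b) OCl⁻ = (1 − 0.6022) × 3.94 ppm = 1.567 ppm.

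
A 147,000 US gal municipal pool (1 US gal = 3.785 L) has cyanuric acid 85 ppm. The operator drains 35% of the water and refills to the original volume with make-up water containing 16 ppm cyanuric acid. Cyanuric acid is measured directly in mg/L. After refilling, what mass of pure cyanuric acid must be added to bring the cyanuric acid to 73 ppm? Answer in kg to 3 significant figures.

Volume: 147,000 US gal × 3.785 L/gal = 556,395 L.
After draining 35% and refilling: 85 × 0.65 + 16 × 0.35 = 60.85 ppm.
Deficit to target: 73 − 60.85 = 12.15 mg/L.
Mass: 12.15 mg/L × 556,395 L = 6760 g cyanuric acid.

6.76 kg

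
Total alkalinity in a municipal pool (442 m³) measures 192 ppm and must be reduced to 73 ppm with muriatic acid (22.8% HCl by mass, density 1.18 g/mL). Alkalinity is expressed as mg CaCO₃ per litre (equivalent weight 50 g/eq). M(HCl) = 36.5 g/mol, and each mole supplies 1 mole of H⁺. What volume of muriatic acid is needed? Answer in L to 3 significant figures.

Volume: 442 m³ = 442,000 L.
Alkalinity to neutralize: (192 − 73) = 119 mg/L as CaCO₃ × 442,000 L = 52,600 g as CaCO₃.
Equivalents of H⁺ required: 52,600 ÷ 50 g/eq = 1052 eq = 1052 mol HCl.
Mass of HCl: 1052 × 36.5 = 38,400 g.
Mass of 22.8% solution: 38,400 / 0.228 = 168,400 g.
Volume: 168,400 g ÷ 1.18 g/mL = 142,700 mL.

143 L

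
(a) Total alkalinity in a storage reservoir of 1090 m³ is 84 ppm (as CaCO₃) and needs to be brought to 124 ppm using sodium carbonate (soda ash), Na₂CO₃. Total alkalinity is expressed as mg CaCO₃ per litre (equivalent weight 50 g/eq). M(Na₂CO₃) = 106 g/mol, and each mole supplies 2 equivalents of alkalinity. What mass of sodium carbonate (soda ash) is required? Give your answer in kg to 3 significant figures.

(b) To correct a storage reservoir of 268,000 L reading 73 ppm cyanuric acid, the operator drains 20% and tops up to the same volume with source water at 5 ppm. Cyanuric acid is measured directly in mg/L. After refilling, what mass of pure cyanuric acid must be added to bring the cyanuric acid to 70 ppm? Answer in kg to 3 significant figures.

(a) Volume: 1090 m³ = 1,090,000 L.
(a) Alkalinity to add: (124 − 84) = 40 mg/L as CaCO₃ × 1,090,000 L = 43,600 g as CaCO₃.
(a) Equivalents: 43,600 g ÷ 50 g/eq = 872 eq.
(a) Each mole of Na₂CO₃ supplies 2 eq, so 872 / 2 = 436 mol.
(a) Mass: 436 mol × 106 g/mol = 46,220 g.

(b) After draining 20% and refilling: 73 × 0.80 + 5 × 0.20 = 59.4 ppm.
(b) Deficit to target: 70 − 59.4 = 10.6 mg/L.
(b) Mass: 10.6 mg/L × 268,000 L = 2841 g cyanuric acid.

(a) 46.2 kg; (b) 2.84 kg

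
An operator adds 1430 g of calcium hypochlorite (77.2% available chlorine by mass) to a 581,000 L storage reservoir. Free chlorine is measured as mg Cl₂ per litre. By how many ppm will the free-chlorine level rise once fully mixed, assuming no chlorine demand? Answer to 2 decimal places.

1.90 ppm

Available chlorine delivered: 1430 g × 0.772 = 1104 g as Cl₂.
Concentration rise: 1104 g / 581,000 L = 1.9 mg/L = 1.90 ppm.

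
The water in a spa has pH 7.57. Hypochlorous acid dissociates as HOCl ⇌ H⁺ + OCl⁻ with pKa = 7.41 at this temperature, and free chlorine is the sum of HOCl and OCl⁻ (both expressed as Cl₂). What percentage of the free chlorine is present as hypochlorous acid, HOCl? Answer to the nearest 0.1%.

40.9%

[OCl⁻]/[HOCl] = 10^(pH − pKa) = 10^(7.57 − 7.41) = 10^0.16 = 1.445.
Fraction as HOCl = 1 / (1 + 1.445) = 0.4089.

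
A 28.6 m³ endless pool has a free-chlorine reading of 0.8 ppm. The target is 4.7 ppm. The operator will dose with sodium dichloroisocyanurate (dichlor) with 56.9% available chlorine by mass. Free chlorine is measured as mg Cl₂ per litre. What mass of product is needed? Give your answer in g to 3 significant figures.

Volume: 28.6 m³ = 28,600 L.
Chlorine deficit: 4.7 − 0.8 = 3.9 ppm = 3.9 mg/L as Cl₂.
Cl₂ equivalent needed: 3.9 mg/L × 28,600 L = 111,500 mg = 111.5 g.
Product at 56.9% available chlorine: 111.5 / 0.569 = 196 g.

196 g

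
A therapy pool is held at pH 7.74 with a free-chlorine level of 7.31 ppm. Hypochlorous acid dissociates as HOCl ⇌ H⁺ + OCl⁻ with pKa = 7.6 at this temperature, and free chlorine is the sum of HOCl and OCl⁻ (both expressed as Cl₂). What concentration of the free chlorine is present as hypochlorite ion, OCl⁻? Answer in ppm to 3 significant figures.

[OCl⁻]/[HOCl] = 10^(pH − pKa) = 10^(7.74 − 7.6) = 10^0.14 = 1.38.
Fraction as HOCl = 1 / (1 + 1.38) = 0.4201.
OCl⁻ = (1 − 0.4201) × 7.31 ppm = 4.239 ppm.

4.24 ppm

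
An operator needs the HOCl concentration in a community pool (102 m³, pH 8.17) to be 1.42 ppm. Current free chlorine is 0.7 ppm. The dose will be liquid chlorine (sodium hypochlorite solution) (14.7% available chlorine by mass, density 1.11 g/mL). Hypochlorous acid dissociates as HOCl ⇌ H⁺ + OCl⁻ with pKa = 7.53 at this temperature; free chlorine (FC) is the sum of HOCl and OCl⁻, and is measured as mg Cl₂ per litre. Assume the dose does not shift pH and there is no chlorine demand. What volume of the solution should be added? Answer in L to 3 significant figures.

Volume: 102 m³ = 102,000 L.
[OCl⁻]/[HOCl] = 10^(pH − pKa) = 10^(8.17 − 7.53) = 4.365; fraction as HOCl = 1/(1 + 4.365) = 0.1864.
Free chlorine required for 1.42 ppm HOCl: 1.42 / 0.1864 = 7.619 ppm.
FC to add: 7.619 − 0.7 = 6.919 mg/L as Cl₂.
Cl₂ equivalent: 6.919 mg/L × 102,000 L = 705.7 g.
Product at 14.7% available Cl: 705.7 / 0.147 = 4801 g.
Volume: 4801 g ÷ 1.11 g/mL = 4325 mL.

4.32 L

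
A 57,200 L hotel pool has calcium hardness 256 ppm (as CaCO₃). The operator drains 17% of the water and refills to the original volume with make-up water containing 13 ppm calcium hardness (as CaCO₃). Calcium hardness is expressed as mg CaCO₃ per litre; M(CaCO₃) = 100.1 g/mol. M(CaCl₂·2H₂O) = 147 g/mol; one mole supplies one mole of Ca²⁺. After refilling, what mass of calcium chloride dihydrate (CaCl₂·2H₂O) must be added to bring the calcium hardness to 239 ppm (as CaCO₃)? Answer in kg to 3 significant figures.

After draining 17% and refilling: 256 × 0.83 + 13 × 0.17 = 214.69 ppm.
Deficit to target: 239 − 214.69 = 24.31 mg/L.
As CaCO₃: 24.31 mg/L × 57,200 L = 1391 g; ÷ 100.1 = 13.89 mol Ca²⁺.
Mass: 13.89 × 147 = 2042 g.

2.04 kg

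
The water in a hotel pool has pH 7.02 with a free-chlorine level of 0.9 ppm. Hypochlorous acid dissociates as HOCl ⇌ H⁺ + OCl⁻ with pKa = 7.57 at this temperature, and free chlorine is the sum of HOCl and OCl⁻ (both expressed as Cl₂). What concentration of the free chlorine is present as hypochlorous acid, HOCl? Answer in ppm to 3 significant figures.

0.702 ppm

[OCl⁻]/[HOCl] = 10^(pH − pKa) = 10^(7.02 − 7.57) = 10^-0.55 = 0.2818.
Fraction as HOCl = 1 / (1 + 0.2818) = 0.7801.
HOCl = 0.7801 × 0.9 ppm = 0.7021 ppm.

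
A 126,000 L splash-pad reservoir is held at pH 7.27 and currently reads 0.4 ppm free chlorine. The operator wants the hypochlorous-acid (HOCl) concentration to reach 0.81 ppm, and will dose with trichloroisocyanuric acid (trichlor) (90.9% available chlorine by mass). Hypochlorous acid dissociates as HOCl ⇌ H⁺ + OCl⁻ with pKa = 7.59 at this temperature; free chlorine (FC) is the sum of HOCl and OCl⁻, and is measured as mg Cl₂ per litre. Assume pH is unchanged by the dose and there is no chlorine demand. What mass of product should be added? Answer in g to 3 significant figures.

[OCl⁻]/[HOCl] = 10^(pH − pKa) = 10^(7.27 − 7.59) = 0.4786; fraction as HOCl = 1/(1 + 0.4786) = 0.6763.
Free chlorine required for 0.81 ppm HOCl: 0.81 / 0.6763 = 1.198 ppm.
FC to add: 1.198 − 0.4 = 0.7977 mg/L as Cl₂.
Cl₂ equivalent: 0.7977 mg/L × 126,000 L = 100.5 g.
Product at 90.9% available Cl: 100.5 / 0.909 = 110.6 g.

111 g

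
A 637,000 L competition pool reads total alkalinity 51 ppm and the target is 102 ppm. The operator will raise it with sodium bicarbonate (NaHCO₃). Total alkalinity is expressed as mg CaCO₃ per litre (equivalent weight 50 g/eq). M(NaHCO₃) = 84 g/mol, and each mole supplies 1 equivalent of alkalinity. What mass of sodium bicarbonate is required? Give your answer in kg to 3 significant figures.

Alkalinity to add: (102 − 51) = 51 mg/L as CaCO₃ × 637,000 L = 32,490 g as CaCO₃.
Equivalents: 32,490 g ÷ 50 g/eq = 649.7 eq.
NaHCO₃ supplies 1 eq per mole → 649.7 mol.
Mass: 649.7 mol × 84 g/mol = 54,580 g.

54.6 kg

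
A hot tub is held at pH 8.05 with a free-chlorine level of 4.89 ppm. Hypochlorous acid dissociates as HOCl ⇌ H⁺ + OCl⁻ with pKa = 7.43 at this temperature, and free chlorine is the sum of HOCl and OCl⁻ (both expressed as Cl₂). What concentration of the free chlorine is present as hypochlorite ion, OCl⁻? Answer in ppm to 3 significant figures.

3.94 ppm

[OCl⁻]/[HOCl] = 10^(pH − pKa) = 10^(8.05 − 7.43) = 10^0.62 = 4.169.
Fraction as HOCl = 1 / (1 + 4.169) = 0.1935.
OCl⁻ = (1 − 0.1935) × 4.89 ppm = 3.944 ppm.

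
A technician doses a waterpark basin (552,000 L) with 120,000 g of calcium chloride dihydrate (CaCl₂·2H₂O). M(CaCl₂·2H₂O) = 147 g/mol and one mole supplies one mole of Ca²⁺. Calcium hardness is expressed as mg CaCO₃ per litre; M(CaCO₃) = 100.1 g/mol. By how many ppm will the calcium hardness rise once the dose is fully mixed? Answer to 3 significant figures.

Moles of Ca²⁺: 120,000 g ÷ 147 g/mol = 816.3 mol.
As CaCO₃: 816.3 mol × 100.1 g/mol = 81,710 g.
Rise: 81,710 g / 552,000 L × 1000 = 148 mg/L.

148 ppm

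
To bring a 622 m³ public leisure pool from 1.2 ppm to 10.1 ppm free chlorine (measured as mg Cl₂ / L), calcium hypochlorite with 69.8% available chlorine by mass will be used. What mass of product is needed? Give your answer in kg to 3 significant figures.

Volume: 622 m³ = 622,000 L.
Chlorine deficit: 10.1 − 1.2 = 8.9 ppm = 8.9 mg/L as Cl₂.
Cl₂ equivalent needed: 8.9 mg/L × 622,000 L = 5,536,000 mg = 5536 g.
Product at 69.8% available chlorine: 5536 / 0.698 = 7931 g.

7.93 kg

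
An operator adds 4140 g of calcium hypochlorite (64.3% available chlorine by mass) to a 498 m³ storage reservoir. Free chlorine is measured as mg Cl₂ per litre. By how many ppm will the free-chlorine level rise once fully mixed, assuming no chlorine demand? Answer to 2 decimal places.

5.35 ppm

Volume: 498 m³ = 498,000 L.
Available chlorine delivered: 4140 g × 0.643 = 2662 g as Cl₂.
Concentration rise: 2662 g / 498,000 L = 5.345 mg/L = 5.35 ppm.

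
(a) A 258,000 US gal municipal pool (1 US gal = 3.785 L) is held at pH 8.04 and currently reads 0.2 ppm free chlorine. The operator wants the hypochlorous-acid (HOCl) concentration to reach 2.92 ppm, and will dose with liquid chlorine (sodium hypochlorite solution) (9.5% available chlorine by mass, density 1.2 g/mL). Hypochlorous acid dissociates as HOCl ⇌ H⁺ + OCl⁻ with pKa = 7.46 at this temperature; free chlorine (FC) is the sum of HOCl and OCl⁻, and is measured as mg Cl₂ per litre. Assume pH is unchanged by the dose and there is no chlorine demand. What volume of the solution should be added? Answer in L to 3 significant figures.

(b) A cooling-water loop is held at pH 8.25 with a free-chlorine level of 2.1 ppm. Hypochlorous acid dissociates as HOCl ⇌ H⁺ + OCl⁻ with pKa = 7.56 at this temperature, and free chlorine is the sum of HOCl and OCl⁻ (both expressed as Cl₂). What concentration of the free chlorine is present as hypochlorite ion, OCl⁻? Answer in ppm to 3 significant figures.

(a) 118 L; (b) 1.74 ppm

(a) Volume: 258,000 US gal × 3.785 L/gal = 976,530 L.
(a) [OCl⁻]/[HOCl] = 10^(pH − pKa) = 10^(8.04 − 7.46) = 3.802; fraction as HOCl = 1/(1 + 3.802) = 0.2083.
(a) Free chlorine required for 2.92 ppm HOCl: 2.92 / 0.2083 = 14.02 ppm.
(a) FC to add: 14.02 − 0.2 = 13.82 mg/L as Cl₂.
(a) Cl₂ equivalent: 13.82 mg/L × 976,530 L = 13,500 g.
(a) Product at 9.5% available Cl: 13,500 / 0.095 = 142,100 g.
(a) Volume: 142,100 g ÷ 1.2 g/mL = 118,400 mL.

(b) [OCl⁻]/[HOCl] = 10^(pH − pKa) = 10^(8.25 − 7.56) = 10^0.69 = 4.898.
(b) Fraction as HOCl = 1 / (1 + 4.898) = 0.1696.
(b) OCl⁻ = (1 − 0.1696) × 2.1 ppm = 1.744 ppm.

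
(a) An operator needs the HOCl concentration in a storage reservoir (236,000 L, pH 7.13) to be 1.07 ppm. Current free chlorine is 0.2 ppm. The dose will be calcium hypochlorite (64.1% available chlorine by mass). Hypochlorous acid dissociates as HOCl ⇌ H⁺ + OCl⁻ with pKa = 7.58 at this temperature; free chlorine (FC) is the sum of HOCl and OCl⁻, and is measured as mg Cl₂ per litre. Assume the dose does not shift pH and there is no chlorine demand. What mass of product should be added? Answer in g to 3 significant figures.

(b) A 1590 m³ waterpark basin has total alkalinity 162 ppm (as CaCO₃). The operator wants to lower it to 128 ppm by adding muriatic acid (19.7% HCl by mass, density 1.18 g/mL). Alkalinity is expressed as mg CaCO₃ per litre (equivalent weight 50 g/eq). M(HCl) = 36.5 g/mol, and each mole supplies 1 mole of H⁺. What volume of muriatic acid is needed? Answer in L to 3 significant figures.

(a) 460 g; (b) 170 L

(a) [OCl⁻]/[HOCl] = 10^(pH − pKa) = 10^(7.13 − 7.58) = 0.3548; fraction as HOCl = 1/(1 + 0.3548) = 0.7381.
(a) Free chlorine required for 1.07 ppm HOCl: 1.07 / 0.7381 = 1.45 ppm.
(a) FC to add: 1.45 − 0.2 = 1.25 mg/L as Cl₂.
(a) Cl₂ equivalent: 1.25 mg/L × 236,000 L = 294.9 g.
(a) Product at 64.1% available Cl: 294.9 / 0.641 = 460.1 g.

(b) Volume: 1590 m³ = 1,590,000 L.
(b) Alkalinity to neutralize: (162 − 128) = 34 mg/L as CaCO₃ × 1,590,000 L = 54,060 g as CaCO₃.
(b) Equivalents of H⁺ required: 54,060 ÷ 50 g/eq = 1081 eq = 1081 mol HCl.
(b) Mass of HCl: 1081 × 36.5 = 39,460 g.
(b) Mass of 19.7% solution: 39,460 / 0.197 = 200,300 g.
(b) Volume: 200,300 g ÷ 1.18 g/mL = 169,800 mL.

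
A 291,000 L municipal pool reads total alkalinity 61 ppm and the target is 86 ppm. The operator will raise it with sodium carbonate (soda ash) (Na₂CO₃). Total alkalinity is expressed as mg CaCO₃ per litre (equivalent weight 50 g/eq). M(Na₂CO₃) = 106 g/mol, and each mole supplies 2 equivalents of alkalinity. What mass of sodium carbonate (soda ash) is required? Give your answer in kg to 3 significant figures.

7.71 kg

Alkalinity to add: (86 − 61) = 25 mg/L as CaCO₃ × 291,000 L = 7275 g as CaCO₃.
Equivalents: 7275 g ÷ 50 g/eq = 145.5 eq.
Each mole of Na₂CO₃ supplies 2 eq, so 145.5 / 2 = 72.75 mol.
Mass: 72.75 mol × 106 g/mol = 7712 g.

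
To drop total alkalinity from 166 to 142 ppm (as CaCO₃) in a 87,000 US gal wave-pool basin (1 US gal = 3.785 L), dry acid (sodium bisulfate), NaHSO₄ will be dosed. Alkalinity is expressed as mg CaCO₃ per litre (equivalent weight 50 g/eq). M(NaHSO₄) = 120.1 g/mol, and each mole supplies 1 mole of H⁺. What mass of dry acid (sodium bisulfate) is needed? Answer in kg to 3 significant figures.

Volume: 87,000 US gal × 3.785 L/gal = 329,295 L.
Alkalinity to neutralize: (166 − 142) = 24 mg/L as CaCO₃ × 329,295 L = 7903 g as CaCO₃.
Equivalents of H⁺ required: 7903 ÷ 50 g/eq = 158.1 eq = 158.1 mol NaHSO₄.
Mass of NaHSO₄: 158.1 × 120.1 = 18,980 g.

19.0 kg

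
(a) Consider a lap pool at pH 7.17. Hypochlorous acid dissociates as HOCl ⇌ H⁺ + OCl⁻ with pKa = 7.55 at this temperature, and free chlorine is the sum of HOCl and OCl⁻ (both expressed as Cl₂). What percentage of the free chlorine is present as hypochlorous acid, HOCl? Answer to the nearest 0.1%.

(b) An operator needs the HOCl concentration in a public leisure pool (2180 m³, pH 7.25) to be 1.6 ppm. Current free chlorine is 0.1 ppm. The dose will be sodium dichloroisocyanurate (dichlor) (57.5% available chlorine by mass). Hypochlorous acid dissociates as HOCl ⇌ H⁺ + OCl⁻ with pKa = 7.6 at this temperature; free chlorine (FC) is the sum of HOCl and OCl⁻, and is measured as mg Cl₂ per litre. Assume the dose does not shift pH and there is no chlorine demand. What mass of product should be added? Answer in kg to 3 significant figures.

(a) 70.6%; (b) 8.40 kg

(a) [OCl⁻]/[HOCl] = 10^(pH − pKa) = 10^(7.17 − 7.55) = 10^-0.38 = 0.4169.
(a) Fraction as HOCl = 1 / (1 + 0.4169) = 0.7058.

(b) Volume: 2180 m³ = 2,180,000 L.
(b) [OCl⁻]/[HOCl] = 10^(pH − pKa) = 10^(7.25 − 7.6) = 0.4467; fraction as HOCl = 1/(1 + 0.4467) = 0.6912.
(b) Free chlorine required for 1.6 ppm HOCl: 1.6 / 0.6912 = 2.315 ppm.
(b) FC to add: 2.315 − 0.1 = 2.215 mg/L as Cl₂.
(b) Cl₂ equivalent: 2.215 mg/L × 2,180,000 L = 4828 g.
(b) Product at 57.5% available Cl: 4828 / 0.575 = 8397 g.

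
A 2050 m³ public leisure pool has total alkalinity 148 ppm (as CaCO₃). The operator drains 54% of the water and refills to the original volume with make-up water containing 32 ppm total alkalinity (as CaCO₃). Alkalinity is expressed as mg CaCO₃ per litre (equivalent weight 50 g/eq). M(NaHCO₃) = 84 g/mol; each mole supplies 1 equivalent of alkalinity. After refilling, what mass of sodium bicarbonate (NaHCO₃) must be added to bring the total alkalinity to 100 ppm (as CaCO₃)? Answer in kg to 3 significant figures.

50.4 kg

Volume: 2050 m³ = 2,050,000 L.
After draining 54% and refilling: 148 × 0.46 + 32 × 0.54 = 85.36 ppm.
Deficit to target: 100 − 85.36 = 14.64 mg/L.
As CaCO₃: 14.64 mg/L × 2,050,000 L = 30,010 g; ÷ 50 g/eq ÷ 1 = 600.2 mol NaHCO₃.
Mass: 600.2 × 84 = 50,420 g.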